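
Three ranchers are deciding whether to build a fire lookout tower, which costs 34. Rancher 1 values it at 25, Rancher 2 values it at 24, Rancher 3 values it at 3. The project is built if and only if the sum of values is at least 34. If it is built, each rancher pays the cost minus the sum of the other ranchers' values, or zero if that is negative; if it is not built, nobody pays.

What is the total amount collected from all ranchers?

Total value 52 ≥ cost 34, so it is built.
Rancher 1: others sum to 27; max(0, 34 - 27) = 7.
Rancher 2: others sum to 28; max(0, 34 - 28) = 6.
Rancher 3: others sum to 49; max(0, 34 - 49) = 0.
Total collected = 7 + 6 + 0 = 13.

13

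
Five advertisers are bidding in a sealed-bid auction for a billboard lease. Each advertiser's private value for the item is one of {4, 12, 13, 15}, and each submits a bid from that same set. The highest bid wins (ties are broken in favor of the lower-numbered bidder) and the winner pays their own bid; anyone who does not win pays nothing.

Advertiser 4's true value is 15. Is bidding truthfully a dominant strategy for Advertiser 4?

No

Consider the case where Advertiser 1 bids 4, Advertiser 2 bids 4, Advertiser 3 bids 4 and Advertiser 5 bids 4.
Truthful bid 15: wins, pays 15, utility 15 - 15 = 0.
Bid 12 instead: wins, pays 12, utility 15 - 12 = 3.
Since 3 > 0, bidding 12 is strictly better here, so truthful bidding is not dominant.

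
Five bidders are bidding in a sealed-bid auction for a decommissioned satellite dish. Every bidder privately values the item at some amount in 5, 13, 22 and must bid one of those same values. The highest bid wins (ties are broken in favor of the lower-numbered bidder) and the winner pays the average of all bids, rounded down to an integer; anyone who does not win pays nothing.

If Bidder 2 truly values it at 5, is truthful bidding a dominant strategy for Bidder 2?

Check each profile of the others' bids and compare truth against every alternative bid.
Others bid (5, 13, 13, 13): truth gives 0, best alternative gives -6.
Others bid (5, 5, 13, 13): truth gives 0, best alternative gives -4.
Others bid (5, 13, 5, 13): truth gives 0, best alternative gives -4.
Others bid (5, 13, 13, 5): truth gives 0, best alternative gives -4.
Others bid (5, 5, 5, 13): truth gives 0, best alternative gives -3.
Others bid (5, 5, 13, 5): truth gives 0, best alternative gives -3.
(Remaining 75 profiles checked similarly; truth is weakly best in each.)
In every case the truthful bid is at least as good as any alternative, so it is a dominant strategy.

Yes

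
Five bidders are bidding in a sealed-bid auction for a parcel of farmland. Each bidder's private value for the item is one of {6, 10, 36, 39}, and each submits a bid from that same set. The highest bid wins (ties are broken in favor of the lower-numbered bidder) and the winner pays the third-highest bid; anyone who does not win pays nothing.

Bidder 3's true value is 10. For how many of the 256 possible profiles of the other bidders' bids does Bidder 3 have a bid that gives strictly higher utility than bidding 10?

Others bid (6, 6, 6, 36): truth gives 0; bid 36 gives 4 > 0. Violating.
Others bid (6, 6, 6, 39): truth gives 0; bid 39 gives 4 > 0. Violating.
Others bid (6, 6, 36, 6): truth gives 0; bid 36 gives 4 > 0. Violating.
Others bid (6, 6, 39, 6): truth gives 0; bid 39 gives 4 > 0. Violating.
Others bid (6, 6, 6, 6): truth gives 4; no alternative beats it.
Others bid (6, 6, 6, 10): truth gives 4; no alternative beats it.
(Checking all 256 profiles: 8 have a profitable deviation, 248 do not.)

8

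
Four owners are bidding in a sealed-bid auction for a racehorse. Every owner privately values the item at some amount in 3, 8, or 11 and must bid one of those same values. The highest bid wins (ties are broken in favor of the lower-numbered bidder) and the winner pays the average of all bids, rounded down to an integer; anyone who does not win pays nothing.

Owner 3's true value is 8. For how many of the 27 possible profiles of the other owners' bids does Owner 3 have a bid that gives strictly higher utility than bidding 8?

Others bid (3, 3, 11): truth gives 0; bid 11 gives 1 > 0. Violating.
Others bid (3, 8, 3): truth gives 0; bid 11 gives 2 > 0. Violating.
Others bid (3, 8, 8): truth gives 0; bid 11 gives 1 > 0. Violating.
Others bid (8, 3, 3): truth gives 0; bid 11 gives 2 > 0. Violating.
Others bid (3, 3, 3): truth gives 4; no alternative beats it.
Others bid (3, 3, 8): truth gives 3; no alternative beats it.
(Checking all 27 profiles: 6 have a profitable deviation, 21 do not.)

6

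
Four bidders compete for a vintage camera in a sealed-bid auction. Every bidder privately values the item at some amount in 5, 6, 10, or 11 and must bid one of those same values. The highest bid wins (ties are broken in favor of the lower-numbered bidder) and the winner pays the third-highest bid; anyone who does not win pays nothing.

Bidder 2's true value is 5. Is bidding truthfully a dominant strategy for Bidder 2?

Yes

Check each profile of the others' bids and compare truth against every alternative bid.
Others bid (5, 6, 6): truth gives 0, best alternative gives -1.
Others bid (5, 5, 5): truth gives 0, best alternative gives 0.
Others bid (5, 5, 6): truth gives 0, best alternative gives 0.
Others bid (5, 5, 10): truth gives 0, best alternative gives 0.
Others bid (5, 5, 11): truth gives 0, best alternative gives 0.
Others bid (5, 6, 5): truth gives 0, best alternative gives 0.
(Remaining 58 profiles checked similarly; truth is weakly best in each.)
In every case the truthful bid is at least as good as any alternative, so it is a dominant strategy.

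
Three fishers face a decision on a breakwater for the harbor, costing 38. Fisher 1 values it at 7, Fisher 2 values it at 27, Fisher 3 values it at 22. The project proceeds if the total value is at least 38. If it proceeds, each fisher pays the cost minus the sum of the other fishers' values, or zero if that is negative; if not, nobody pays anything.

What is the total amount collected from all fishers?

13

Total value 56 ≥ cost 38, so it is built.
Fisher 1: others sum to 49; max(0, 38 - 49) = 0.
Fisher 2: others sum to 29; max(0, 38 - 29) = 9.
Fisher 3: others sum to 34; max(0, 38 - 34) = 4.
Total collected = 0 + 9 + 4 = 13.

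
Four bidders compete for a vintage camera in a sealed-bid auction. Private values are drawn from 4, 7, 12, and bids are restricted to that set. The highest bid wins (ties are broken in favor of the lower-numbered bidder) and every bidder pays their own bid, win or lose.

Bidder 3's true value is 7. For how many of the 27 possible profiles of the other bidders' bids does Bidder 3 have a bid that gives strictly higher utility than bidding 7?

25

Others bid (4, 4, 12): truth gives -7; bid 4 gives -4 > -7. Violating.
Others bid (4, 7, 4): truth gives -7; bid 4 gives -4 > -7. Violating.
Others bid (4, 7, 7): truth gives -7; bid 4 gives -4 > -7. Violating.
Others bid (4, 7, 12): truth gives -7; bid 4 gives -4 > -7. Violating.
Others bid (4, 4, 4): truth gives 0; no alternative beats it.
Others bid (4, 4, 7): truth gives 0; no alternative beats it.
(Checking all 27 profiles: 25 have a profitable deviation, 2 do not.)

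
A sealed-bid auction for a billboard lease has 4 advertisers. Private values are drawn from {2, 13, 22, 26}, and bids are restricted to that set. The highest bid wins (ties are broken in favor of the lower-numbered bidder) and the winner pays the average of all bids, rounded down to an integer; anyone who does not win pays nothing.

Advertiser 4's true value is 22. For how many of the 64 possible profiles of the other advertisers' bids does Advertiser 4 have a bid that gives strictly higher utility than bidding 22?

Others bid (2, 2, 2): truth gives 15; bid 13 gives 18 > 15. Violating.
Others bid (2, 2, 22): truth gives 0; bid 26 gives 9 > 0. Violating.
Others bid (2, 13, 22): truth gives 0; bid 26 gives 7 > 0. Violating.
Others bid (2, 22, 2): truth gives 0; bid 26 gives 9 > 0. Violating.
Others bid (2, 2, 13): truth gives 13; no alternative beats it.
Others bid (2, 2, 26): truth gives 0; no alternative beats it.
(Checking all 64 profiles: 19 have a profitable deviation, 45 do not.)

19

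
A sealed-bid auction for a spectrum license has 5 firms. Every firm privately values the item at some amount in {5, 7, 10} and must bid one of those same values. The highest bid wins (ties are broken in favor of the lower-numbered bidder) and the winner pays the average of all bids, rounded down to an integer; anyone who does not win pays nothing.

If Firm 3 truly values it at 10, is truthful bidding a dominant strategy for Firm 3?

Consider the case where Firm 1 bids 5, Firm 2 bids 5, Firm 4 bids 5 and Firm 5 bids 5.
Truthful bid 10: wins, pays 6, utility 10 - 6 = 4.
Bid 7 instead: wins, pays 5, utility 10 - 5 = 5.
Since 5 > 4, bidding 7 is strictly better here, so truthful bidding is not dominant.

No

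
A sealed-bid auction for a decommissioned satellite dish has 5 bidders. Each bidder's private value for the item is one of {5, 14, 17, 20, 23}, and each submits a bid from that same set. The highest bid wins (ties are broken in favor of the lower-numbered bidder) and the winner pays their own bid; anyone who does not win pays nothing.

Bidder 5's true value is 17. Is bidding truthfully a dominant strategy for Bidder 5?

No

Consider the case where Bidder 1 bids 5, Bidder 2 bids 5, Bidder 3 bids 5 and Bidder 4 bids 5.
Truthful bid 17: wins, pays 17, utility 17 - 17 = 0.
Bid 14 instead: wins, pays 14, utility 17 - 14 = 3.
Since 3 > 0, bidding 14 is strictly better here, so truthful bidding is not dominant.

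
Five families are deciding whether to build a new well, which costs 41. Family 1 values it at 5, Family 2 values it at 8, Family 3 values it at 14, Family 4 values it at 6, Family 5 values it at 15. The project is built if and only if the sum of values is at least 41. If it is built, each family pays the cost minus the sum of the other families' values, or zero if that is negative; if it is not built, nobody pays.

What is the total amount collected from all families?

Total value 48 ≥ cost 41, so it is built.
Family 1: others sum to 43; max(0, 41 - 43) = 0.
Family 2: others sum to 40; max(0, 41 - 40) = 1.
Family 3: others sum to 34; max(0, 41 - 34) = 7.
Family 4: others sum to 42; max(0, 41 - 42) = 0.
Family 5: others sum to 33; max(0, 41 - 33) = 8.
Total collected = 0 + 1 + 7 + 0 + 8 = 16.

16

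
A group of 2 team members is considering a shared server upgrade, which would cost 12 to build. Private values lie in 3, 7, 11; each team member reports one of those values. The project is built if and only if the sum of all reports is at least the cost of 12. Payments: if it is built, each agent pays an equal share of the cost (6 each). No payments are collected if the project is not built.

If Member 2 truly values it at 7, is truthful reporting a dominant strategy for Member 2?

Consider the case where Member 1 reports 3.
Truthful report 7: project not built, utility 0.
Report 11 instead: project built, pays 6, utility 7 - 6 = 1.
Since 1 > 0, reporting 11 is strictly better here, so truthful reporting is not dominant.

No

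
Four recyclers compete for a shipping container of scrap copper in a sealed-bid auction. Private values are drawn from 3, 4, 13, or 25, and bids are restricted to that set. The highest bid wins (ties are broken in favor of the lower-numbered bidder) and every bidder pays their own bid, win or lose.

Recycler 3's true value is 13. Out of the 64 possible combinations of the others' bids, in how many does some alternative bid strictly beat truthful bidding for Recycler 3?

Others bid (3, 3, 3): truth gives 0; bid 4 gives 9 > 0. Violating.
Others bid (3, 3, 4): truth gives 0; bid 4 gives 9 > 0. Violating.
Others bid (3, 3, 25): truth gives -13; bid 3 gives -3 > -13. Violating.
Others bid (3, 4, 25): truth gives -13; bid 3 gives -3 > -13. Violating.
Others bid (3, 3, 13): truth gives 0; no alternative beats it.
Others bid (3, 4, 3): truth gives 0; no alternative beats it.
(Checking all 64 profiles: 54 have a profitable deviation, 10 do not.)

54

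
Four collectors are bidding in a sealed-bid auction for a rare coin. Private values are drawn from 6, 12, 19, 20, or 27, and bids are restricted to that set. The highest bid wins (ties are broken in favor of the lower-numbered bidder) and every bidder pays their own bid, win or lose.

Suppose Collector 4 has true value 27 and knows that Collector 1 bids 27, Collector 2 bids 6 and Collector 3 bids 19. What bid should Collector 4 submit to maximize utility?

Bid 6: loses but pays 6, utility -6.
Bid 12: loses but pays 12, utility -12.
Bid 19: loses but pays 19, utility -19.
Bid 20: loses but pays 20, utility -20.
Bid 27: loses but pays 27, utility -27.
The best choice is 6 with utility -6.

6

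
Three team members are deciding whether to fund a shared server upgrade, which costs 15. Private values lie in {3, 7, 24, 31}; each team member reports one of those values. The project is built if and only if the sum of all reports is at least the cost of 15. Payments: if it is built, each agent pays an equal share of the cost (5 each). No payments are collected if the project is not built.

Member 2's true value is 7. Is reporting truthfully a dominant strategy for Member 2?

Consider the case where Member 1 reports 3 and Member 3 reports 3.
Truthful report 7: project not built, utility 0.
Report 24 instead: project built, pays 5, utility 7 - 5 = 2.
Since 2 > 0, reporting 24 is strictly better here, so truthful reporting is not dominant.

No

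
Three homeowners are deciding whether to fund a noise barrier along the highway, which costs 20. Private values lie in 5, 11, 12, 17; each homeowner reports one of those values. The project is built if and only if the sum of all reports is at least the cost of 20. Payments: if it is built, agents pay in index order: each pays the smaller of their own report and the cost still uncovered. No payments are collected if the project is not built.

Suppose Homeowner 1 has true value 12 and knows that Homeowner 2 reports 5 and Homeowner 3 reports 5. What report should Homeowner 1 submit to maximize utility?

11

Report 5: project not built, utility 0.
Report 11: project built, pays 11, utility 12 - 11 = 1.
Report 12: project built, pays 12, utility 12 - 12 = 0.
Report 17: project built, pays 17, utility 12 - 17 = -5.
The best choice is 11 with utility 1.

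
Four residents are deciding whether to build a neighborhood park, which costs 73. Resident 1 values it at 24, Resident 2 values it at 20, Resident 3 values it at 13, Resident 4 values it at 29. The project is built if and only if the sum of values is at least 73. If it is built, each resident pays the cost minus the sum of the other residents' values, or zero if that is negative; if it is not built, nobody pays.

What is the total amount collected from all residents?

34

Total value 86 ≥ cost 73, so it is built.
Resident 1: others sum to 62; max(0, 73 - 62) = 11.
Resident 2: others sum to 66; max(0, 73 - 66) = 7.
Resident 3: others sum to 73; max(0, 73 - 73) = 0.
Resident 4: others sum to 57; max(0, 73 - 57) = 16.
Total collected = 11 + 7 + 0 + 16 = 34.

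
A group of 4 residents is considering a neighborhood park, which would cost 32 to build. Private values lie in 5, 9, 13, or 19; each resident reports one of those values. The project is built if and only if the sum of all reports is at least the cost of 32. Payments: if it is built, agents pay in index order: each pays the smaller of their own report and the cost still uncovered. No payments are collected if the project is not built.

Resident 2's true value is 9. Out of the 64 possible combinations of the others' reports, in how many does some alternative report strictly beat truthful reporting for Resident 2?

54

Others report (5, 5, 19): truth gives 0; report 5 gives 4 > 0. Violating.
Others report (5, 9, 13): truth gives 0; report 5 gives 4 > 0. Violating.
Others report (5, 9, 19): truth gives 0; report 5 gives 4 > 0. Violating.
Others report (5, 13, 9): truth gives 0; report 5 gives 4 > 0. Violating.
Others report (5, 5, 5): truth gives 0; no alternative beats it.
Others report (5, 5, 9): truth gives 0; no alternative beats it.
(Checking all 64 profiles: 54 have a profitable deviation, 10 do not.)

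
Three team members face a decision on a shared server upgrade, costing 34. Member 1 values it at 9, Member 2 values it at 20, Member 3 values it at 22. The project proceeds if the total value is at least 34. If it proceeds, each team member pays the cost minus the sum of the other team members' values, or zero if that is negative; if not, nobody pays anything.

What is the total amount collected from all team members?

8

Total value 51 ≥ cost 34, so it is built.
Member 1: others sum to 42; max(0, 34 - 42) = 0.
Member 2: others sum to 31; max(0, 34 - 31) = 3.
Member 3: others sum to 29; max(0, 34 - 29) = 5.
Total collected = 0 + 3 + 5 = 8.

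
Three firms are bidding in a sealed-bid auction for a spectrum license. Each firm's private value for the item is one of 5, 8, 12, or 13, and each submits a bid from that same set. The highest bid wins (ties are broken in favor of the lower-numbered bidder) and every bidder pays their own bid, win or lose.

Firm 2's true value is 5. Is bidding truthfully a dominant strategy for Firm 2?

Consider the case where Firm 1 bids 5 and Firm 3 bids 5.
Truthful bid 5: loses but pays 5, utility -5.
Bid 8 instead: wins, pays 8, utility 5 - 8 = -3.
Since -3 > -5, bidding 8 is strictly better here, so truthful bidding is not dominant.

No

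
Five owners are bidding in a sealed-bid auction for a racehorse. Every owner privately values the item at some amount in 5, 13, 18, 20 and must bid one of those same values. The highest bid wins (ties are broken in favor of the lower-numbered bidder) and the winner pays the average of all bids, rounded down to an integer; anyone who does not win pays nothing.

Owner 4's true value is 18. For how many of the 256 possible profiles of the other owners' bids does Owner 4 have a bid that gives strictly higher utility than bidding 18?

84

Others bid (5, 5, 5, 5): truth gives 11; bid 13 gives 12 > 11. Violating.
Others bid (5, 5, 5, 13): truth gives 9; bid 13 gives 10 > 9. Violating.
Others bid (5, 5, 5, 20): truth gives 0; bid 20 gives 7 > 0. Violating.
Others bid (5, 5, 13, 20): truth gives 0; bid 20 gives 6 > 0. Violating.
Others bid (5, 5, 5, 18): truth gives 8; no alternative beats it.
Others bid (5, 5, 13, 5): truth gives 9; no alternative beats it.
(Checking all 256 profiles: 84 have a profitable deviation, 172 do not.)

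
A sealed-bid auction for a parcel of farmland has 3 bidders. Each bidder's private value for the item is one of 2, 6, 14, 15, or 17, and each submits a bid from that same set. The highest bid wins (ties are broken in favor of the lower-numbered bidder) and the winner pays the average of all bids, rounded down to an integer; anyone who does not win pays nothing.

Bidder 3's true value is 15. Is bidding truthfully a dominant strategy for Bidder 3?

Consider the case where Bidder 1 bids 2 and Bidder 2 bids 2.
Truthful bid 15: wins, pays 6, utility 15 - 6 = 9.
Bid 6 instead: wins, pays 3, utility 15 - 3 = 12.
Since 12 > 9, bidding 6 is strictly better here, so truthful bidding is not dominant.

No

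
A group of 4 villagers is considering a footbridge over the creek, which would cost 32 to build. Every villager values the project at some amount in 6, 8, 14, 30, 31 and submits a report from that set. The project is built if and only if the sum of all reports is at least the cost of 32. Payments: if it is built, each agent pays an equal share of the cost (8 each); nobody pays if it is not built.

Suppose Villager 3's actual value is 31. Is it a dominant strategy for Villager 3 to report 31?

Check each profile of the others' reports and compare truth against every alternative report.
Others report (6, 6, 6): truth gives 23, best alternative gives 23.
Others report (6, 6, 8): truth gives 23, best alternative gives 23.
Others report (6, 6, 14): truth gives 23, best alternative gives 23.
Others report (6, 6, 30): truth gives 23, best alternative gives 23.
Others report (6, 6, 31): truth gives 23, best alternative gives 23.
Others report (6, 8, 6): truth gives 23, best alternative gives 23.
(Remaining 119 profiles checked similarly; truth is weakly best in each.)
In every case the truthful report is at least as good as any alternative, so it is a dominant strategy.

Yes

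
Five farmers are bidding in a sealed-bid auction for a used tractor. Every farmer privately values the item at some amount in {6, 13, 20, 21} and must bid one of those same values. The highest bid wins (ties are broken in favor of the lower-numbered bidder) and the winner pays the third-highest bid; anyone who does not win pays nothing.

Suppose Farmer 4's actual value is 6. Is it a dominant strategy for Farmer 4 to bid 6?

Yes

Check each profile of the others' bids and compare truth against every alternative bid.
Others bid (6, 6, 6, 6): truth gives 0, best alternative gives 0.
Others bid (6, 6, 6, 13): truth gives 0, best alternative gives 0.
Others bid (6, 6, 6, 20): truth gives 0, best alternative gives 0.
Others bid (6, 6, 6, 21): truth gives 0, best alternative gives 0.
Others bid (6, 6, 13, 6): truth gives 0, best alternative gives 0.
Others bid (6, 6, 13, 13): truth gives 0, best alternative gives 0.
(Remaining 250 profiles checked similarly; truth is weakly best in each.)
In every case the truthful bid is at least as good as any alternative, so it is a dominant strategy.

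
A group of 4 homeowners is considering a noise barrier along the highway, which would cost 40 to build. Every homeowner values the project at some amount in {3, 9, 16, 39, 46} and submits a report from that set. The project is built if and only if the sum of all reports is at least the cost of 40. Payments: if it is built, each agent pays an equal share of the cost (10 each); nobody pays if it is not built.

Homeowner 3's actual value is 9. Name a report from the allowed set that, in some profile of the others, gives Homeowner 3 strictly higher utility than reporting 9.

3

Suppose Homeowner 1 reports 3, Homeowner 2 reports 16 and Homeowner 4 reports 16.
Report 9: project built, pays 10, utility 9 - 10 = -1.
Report 3: project not built, utility 0.
So reporting 3 beats truth here (0 > -1).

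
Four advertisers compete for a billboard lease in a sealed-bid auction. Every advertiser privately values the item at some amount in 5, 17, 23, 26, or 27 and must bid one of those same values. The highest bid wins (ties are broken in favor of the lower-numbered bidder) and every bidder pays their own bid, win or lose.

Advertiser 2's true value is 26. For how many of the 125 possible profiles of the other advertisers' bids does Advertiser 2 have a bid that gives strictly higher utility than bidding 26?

95

Others bid (5, 5, 5): truth gives 0; bid 17 gives 9 > 0. Violating.
Others bid (5, 5, 17): truth gives 0; bid 17 gives 9 > 0. Violating.
Others bid (5, 5, 23): truth gives 0; bid 23 gives 3 > 0. Violating.
Others bid (5, 5, 27): truth gives -26; bid 27 gives -1 > -26. Violating.
Others bid (5, 5, 26): truth gives 0; no alternative beats it.
Others bid (5, 17, 26): truth gives 0; no alternative beats it.
(Checking all 125 profiles: 95 have a profitable deviation, 30 do not.)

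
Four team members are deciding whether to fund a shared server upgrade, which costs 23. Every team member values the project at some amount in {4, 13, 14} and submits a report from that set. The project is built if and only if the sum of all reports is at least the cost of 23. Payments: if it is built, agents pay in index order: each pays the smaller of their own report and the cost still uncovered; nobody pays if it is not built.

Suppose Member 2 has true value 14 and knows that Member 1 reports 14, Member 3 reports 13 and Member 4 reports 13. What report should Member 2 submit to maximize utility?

4

Report 4: project built, pays 4, utility 14 - 4 = 10.
Report 13: project built, pays 9, utility 14 - 9 = 5.
Report 14: project built, pays 9, utility 14 - 9 = 5.
The best choice is 4 with utility 10.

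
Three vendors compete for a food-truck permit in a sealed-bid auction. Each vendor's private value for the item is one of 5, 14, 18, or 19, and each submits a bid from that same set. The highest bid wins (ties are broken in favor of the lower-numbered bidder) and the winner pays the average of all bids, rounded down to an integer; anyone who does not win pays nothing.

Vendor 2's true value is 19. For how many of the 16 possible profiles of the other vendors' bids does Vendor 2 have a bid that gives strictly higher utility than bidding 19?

Others bid (5, 5): truth gives 10; bid 14 gives 11 > 10. Violating.
Others bid (5, 14): truth gives 7; bid 14 gives 8 > 7. Violating.
Others bid (5, 18): truth gives 5; bid 18 gives 6 > 5. Violating.
Others bid (14, 18): truth gives 2; bid 18 gives 3 > 2. Violating.
Others bid (5, 19): truth gives 5; no alternative beats it.
Others bid (14, 5): truth gives 7; no alternative beats it.
(Checking all 16 profiles: 4 have a profitable deviation, 12 do not.)

4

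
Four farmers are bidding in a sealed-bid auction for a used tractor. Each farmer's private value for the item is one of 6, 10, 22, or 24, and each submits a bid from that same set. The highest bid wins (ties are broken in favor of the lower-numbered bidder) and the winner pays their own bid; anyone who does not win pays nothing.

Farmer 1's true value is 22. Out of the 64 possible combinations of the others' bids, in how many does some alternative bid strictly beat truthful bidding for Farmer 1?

Others bid (6, 6, 6): truth gives 0; bid 6 gives 16 > 0. Violating.
Others bid (6, 6, 10): truth gives 0; bid 10 gives 12 > 0. Violating.
Others bid (6, 10, 6): truth gives 0; bid 10 gives 12 > 0. Violating.
Others bid (6, 10, 10): truth gives 0; bid 10 gives 12 > 0. Violating.
Others bid (6, 6, 22): truth gives 0; no alternative beats it.
Others bid (6, 6, 24): truth gives 0; no alternative beats it.
(Checking all 64 profiles: 8 have a profitable deviation, 56 do not.)

8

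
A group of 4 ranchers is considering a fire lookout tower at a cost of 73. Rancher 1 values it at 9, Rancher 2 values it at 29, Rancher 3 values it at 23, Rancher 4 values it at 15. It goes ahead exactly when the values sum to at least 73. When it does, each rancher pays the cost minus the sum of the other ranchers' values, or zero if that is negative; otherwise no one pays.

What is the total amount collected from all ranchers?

64

Total value 76 ≥ cost 73, so it is built.
Rancher 1: others sum to 67; max(0, 73 - 67) = 6.
Rancher 2: others sum to 47; max(0, 73 - 47) = 26.
Rancher 3: others sum to 53; max(0, 73 - 53) = 20.
Rancher 4: others sum to 61; max(0, 73 - 61) = 12.
Total collected = 6 + 26 + 20 + 12 = 64.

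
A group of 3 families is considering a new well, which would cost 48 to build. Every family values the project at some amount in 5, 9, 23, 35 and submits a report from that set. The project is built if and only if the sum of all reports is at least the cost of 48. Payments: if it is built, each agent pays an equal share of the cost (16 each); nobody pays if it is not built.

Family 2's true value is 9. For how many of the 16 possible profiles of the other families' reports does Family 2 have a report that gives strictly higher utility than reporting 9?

2

Others report (5, 35): truth gives -7; report 5 gives 0 > -7. Violating.
Others report (35, 5): truth gives -7; report 5 gives 0 > -7. Violating.
Others report (5, 5): truth gives 0; no alternative beats it.
Others report (5, 9): truth gives 0; no alternative beats it.
(Checking all 16 profiles: 2 have a profitable deviation, 14 do not.)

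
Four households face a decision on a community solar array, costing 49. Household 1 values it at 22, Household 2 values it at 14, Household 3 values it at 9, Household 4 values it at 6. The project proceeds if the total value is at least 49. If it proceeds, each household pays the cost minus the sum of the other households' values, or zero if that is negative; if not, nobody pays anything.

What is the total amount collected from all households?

43

Total value 51 ≥ cost 49, so it is built.
Household 1: others sum to 29; max(0, 49 - 29) = 20.
Household 2: others sum to 37; max(0, 49 - 37) = 12.
Household 3: others sum to 42; max(0, 49 - 42) = 7.
Household 4: others sum to 45; max(0, 49 - 45) = 4.
Total collected = 20 + 12 + 7 + 4 = 43.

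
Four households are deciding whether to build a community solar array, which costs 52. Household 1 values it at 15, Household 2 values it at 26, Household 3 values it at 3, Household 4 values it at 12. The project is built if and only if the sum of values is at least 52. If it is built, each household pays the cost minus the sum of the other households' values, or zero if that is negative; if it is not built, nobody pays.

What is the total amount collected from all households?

41

Total value 56 ≥ cost 52, so it is built.
Household 1: others sum to 41; max(0, 52 - 41) = 11.
Household 2: others sum to 30; max(0, 52 - 30) = 22.
Household 3: others sum to 53; max(0, 52 - 53) = 0.
Household 4: others sum to 44; max(0, 52 - 44) = 8.
Total collected = 11 + 22 + 0 + 8 = 41.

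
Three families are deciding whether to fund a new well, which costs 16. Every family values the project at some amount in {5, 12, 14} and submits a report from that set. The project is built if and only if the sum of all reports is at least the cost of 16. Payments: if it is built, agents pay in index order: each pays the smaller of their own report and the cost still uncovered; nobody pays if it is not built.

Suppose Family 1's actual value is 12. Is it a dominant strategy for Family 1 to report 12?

No

Consider the case where Family 2 reports 5 and Family 3 reports 12.
Truthful report 12: project built, pays 12, utility 12 - 12 = 0.
Report 5 instead: project built, pays 5, utility 12 - 5 = 7.
Since 7 > 0, reporting 5 is strictly better here, so truthful reporting is not dominant.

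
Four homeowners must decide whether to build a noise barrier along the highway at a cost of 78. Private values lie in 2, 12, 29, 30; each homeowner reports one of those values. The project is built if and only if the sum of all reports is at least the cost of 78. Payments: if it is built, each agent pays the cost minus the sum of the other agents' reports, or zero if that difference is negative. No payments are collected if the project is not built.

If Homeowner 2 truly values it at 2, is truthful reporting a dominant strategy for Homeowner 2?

Yes

Check each profile of the others' reports and compare truth against every alternative report.
Others report (12, 29, 29): truth gives 0, best alternative gives -6.
Others report (29, 12, 29): truth gives 0, best alternative gives -6.
Others report (29, 29, 12): truth gives 0, best alternative gives -6.
Others report (12, 29, 30): truth gives 0, best alternative gives -5.
Others report (12, 30, 29): truth gives 0, best alternative gives -5.
Others report (29, 12, 30): truth gives 0, best alternative gives -5.
(Remaining 58 profiles checked similarly; truth is weakly best in each.)
In every case the truthful report is at least as good as any alternative, so it is a dominant strategy.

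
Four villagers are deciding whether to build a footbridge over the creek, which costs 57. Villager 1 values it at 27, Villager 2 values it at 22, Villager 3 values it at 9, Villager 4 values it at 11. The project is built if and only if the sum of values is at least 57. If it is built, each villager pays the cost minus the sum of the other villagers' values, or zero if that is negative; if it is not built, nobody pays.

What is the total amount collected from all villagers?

25

Total value 69 ≥ cost 57, so it is built.
Villager 1: others sum to 42; max(0, 57 - 42) = 15.
Villager 2: others sum to 47; max(0, 57 - 47) = 10.
Villager 3: others sum to 60; max(0, 57 - 60) = 0.
Villager 4: others sum to 58; max(0, 57 - 58) = 0.
Total collected = 15 + 10 + 0 + 0 = 25.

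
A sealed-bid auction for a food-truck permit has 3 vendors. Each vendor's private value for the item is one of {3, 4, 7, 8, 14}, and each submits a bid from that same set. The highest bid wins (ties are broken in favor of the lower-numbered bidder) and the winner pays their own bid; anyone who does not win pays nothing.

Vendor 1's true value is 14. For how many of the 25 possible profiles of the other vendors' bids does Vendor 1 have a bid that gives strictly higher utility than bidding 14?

16

Others bid (3, 3): truth gives 0; bid 3 gives 11 > 0. Violating.
Others bid (3, 4): truth gives 0; bid 4 gives 10 > 0. Violating.
Others bid (3, 7): truth gives 0; bid 7 gives 7 > 0. Violating.
Others bid (3, 8): truth gives 0; bid 8 gives 6 > 0. Violating.
Others bid (3, 14): truth gives 0; no alternative beats it.
Others bid (4, 14): truth gives 0; no alternative beats it.
(Checking all 25 profiles: 16 have a profitable deviation, 9 do not.)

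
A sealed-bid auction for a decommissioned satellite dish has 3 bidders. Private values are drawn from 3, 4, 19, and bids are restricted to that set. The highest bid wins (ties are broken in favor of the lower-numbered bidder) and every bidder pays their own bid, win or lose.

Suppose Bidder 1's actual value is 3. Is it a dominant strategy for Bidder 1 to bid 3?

Consider the case where Bidder 2 bids 3 and Bidder 3 bids 4.
Truthful bid 3: loses but pays 3, utility -3.
Bid 4 instead: wins, pays 4, utility 3 - 4 = -1.
Since -1 > -3, bidding 4 is strictly better here, so truthful bidding is not dominant.

No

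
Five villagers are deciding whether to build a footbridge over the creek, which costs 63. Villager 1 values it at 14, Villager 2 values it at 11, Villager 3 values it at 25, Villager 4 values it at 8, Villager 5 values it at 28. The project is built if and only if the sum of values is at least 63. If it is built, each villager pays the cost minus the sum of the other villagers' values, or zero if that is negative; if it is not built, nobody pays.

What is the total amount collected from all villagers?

7

Total value 86 ≥ cost 63, so it is built.
Villager 1: others sum to 72; max(0, 63 - 72) = 0.
Villager 2: others sum to 75; max(0, 63 - 75) = 0.
Villager 3: others sum to 61; max(0, 63 - 61) = 2.
Villager 4: others sum to 78; max(0, 63 - 78) = 0.
Villager 5: others sum to 58; max(0, 63 - 58) = 5.
Total collected = 0 + 0 + 2 + 0 + 5 = 7.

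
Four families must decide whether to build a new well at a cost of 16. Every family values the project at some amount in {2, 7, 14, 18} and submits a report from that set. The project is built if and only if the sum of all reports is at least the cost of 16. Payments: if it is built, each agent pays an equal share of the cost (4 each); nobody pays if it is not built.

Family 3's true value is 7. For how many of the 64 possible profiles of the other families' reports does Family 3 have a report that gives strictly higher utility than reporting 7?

Others report (2, 2, 2): truth gives 0; report 14 gives 3 > 0. Violating.
Others report (2, 2, 7): truth gives 3; no alternative beats it.
Others report (2, 2, 14): truth gives 3; no alternative beats it.
(Checking all 64 profiles: 1 has a profitable deviation, 63 do not.)

1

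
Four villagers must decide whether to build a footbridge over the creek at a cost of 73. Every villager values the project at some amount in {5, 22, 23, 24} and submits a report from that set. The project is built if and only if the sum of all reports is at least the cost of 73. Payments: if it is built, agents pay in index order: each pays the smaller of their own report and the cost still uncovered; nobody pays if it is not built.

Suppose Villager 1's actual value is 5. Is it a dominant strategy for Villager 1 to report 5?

Yes

Check each profile of the others' reports and compare truth against every alternative report.
Others report (5, 22, 24): truth gives 0, best alternative gives -17.
Others report (5, 23, 23): truth gives 0, best alternative gives -17.
Others report (5, 23, 24): truth gives 0, best alternative gives -17.
Others report (5, 24, 22): truth gives 0, best alternative gives -17.
Others report (5, 24, 23): truth gives 0, best alternative gives -17.
Others report (5, 24, 24): truth gives 0, best alternative gives -17.
(Remaining 58 profiles checked similarly; truth is weakly best in each.)
In every case the truthful report is at least as good as any alternative, so it is a dominant strategy.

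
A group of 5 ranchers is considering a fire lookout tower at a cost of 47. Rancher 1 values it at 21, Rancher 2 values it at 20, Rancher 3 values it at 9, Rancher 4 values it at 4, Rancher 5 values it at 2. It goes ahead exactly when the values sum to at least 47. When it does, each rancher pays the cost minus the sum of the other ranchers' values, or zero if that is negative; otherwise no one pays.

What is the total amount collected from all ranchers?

Total value 56 ≥ cost 47, so it is built.
Rancher 1: others sum to 35; max(0, 47 - 35) = 12.
Rancher 2: others sum to 36; max(0, 47 - 36) = 11.
Rancher 3: others sum to 47; max(0, 47 - 47) = 0.
Rancher 4: others sum to 52; max(0, 47 - 52) = 0.
Rancher 5: others sum to 54; max(0, 47 - 54) = 0.
Total collected = 12 + 11 + 0 + 0 + 0 = 23.

23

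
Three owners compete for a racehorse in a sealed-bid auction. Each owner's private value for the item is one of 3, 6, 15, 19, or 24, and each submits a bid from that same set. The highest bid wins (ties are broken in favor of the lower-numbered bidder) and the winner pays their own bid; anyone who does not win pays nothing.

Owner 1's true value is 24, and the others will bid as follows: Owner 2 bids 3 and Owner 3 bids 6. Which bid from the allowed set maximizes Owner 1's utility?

Bid 3: loses, pays 0, utility 0.
Bid 6: wins, pays 6, utility 24 - 6 = 18.
Bid 15: wins, pays 15, utility 24 - 15 = 9.
Bid 19: wins, pays 19, utility 24 - 19 = 5.
Bid 24: wins, pays 24, utility 24 - 24 = 0.
The best choice is 6 with utility 18.

6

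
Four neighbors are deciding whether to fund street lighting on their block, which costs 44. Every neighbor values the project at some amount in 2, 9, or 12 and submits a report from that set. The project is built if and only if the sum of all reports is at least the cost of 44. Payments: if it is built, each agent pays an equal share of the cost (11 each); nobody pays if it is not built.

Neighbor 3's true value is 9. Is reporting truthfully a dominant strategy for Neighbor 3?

No

Consider the case where Neighbor 1 reports 12, Neighbor 2 reports 12 and Neighbor 4 reports 12.
Truthful report 9: project built, pays 11, utility 9 - 11 = -2.
Report 2 instead: project not built, utility 0.
Since 0 > -2, reporting 2 is strictly better here, so truthful reporting is not dominant.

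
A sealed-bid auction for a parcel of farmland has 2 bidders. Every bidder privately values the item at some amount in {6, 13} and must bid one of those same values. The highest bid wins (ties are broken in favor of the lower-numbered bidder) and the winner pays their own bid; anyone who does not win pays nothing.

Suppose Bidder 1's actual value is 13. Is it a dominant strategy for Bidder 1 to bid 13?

No

Consider the case where Bidder 2 bids 6.
Truthful bid 13: wins, pays 13, utility 13 - 13 = 0.
Bid 6 instead: wins, pays 6, utility 13 - 6 = 7.
Since 7 > 0, bidding 6 is strictly better here, so truthful bidding is not dominant.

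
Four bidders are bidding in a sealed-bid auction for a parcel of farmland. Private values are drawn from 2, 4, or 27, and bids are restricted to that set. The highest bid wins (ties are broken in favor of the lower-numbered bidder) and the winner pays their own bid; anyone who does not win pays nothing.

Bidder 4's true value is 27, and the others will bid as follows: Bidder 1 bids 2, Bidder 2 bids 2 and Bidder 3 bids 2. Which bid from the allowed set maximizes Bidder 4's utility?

4

Bid 2: loses, pays 0, utility 0.
Bid 4: wins, pays 4, utility 27 - 4 = 23.
Bid 27: wins, pays 27, utility 27 - 27 = 0.
The best choice is 4 with utility 23.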